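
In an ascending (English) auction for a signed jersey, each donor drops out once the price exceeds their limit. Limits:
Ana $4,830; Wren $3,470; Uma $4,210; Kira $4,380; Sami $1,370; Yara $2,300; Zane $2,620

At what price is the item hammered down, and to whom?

Ana wins at $4,380

Limits in order: 4,830 (Ana) > 4,380 (Kira) > 4,210 (Uma) > 3,470 (Wren) > 2,620 (Zane) > 2,300 (Yara) > …
Kira is the last rival to drop out, at $4,380; Ana remains and wins at that price.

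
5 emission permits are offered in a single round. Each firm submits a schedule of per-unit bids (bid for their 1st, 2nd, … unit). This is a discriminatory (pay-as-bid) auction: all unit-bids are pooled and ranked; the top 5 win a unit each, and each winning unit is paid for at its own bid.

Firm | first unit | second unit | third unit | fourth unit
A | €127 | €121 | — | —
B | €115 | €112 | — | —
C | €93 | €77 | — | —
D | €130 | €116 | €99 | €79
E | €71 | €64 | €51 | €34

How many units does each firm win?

A 2, B 1, D 2

Pooled unit-bids ranked (top 5): 130 (D-1), 127 (A-1), 121 (A-2), 116 (D-2), 115 (B-1)
Next rejected bid: €112 (not a price — pay-as-bid).
Allocation: A 2, B 1, D 2.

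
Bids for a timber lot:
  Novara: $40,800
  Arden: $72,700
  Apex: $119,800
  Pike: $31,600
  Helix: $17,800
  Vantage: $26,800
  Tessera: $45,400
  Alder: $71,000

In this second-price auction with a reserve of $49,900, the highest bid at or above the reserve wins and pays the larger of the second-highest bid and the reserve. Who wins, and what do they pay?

Apex pays $72,700

Rule: the highest bid at or above the reserve wins and pays the larger of the second-highest bid and the reserve.
Bids in order: 119,800 (Apex) > 72,700 (Arden) > 71,000 (Alder) > 45,400 (Tessera) > 40,800 (Novara) > 31,600 (Pike) > …
Highest eligible bid: Apex at $119,800.
max(second-highest $72,700, reserve $49,900) = $72,700; the reserve does not bind.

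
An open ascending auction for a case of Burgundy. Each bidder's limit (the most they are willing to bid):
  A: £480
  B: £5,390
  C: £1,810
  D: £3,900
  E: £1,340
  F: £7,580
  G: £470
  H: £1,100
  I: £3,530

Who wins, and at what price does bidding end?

Ascending (English) auction: the price rises until one bidder remains; the winner pays the price at which the last rival dropped out.
Limits ranked: 7,580 (F) > 5,390 (B) > 3,900 (D) > 3,530 (I) > 1,810 (C) > 1,340 (E) > …
Bidding ends when B exits at £5,390; F takes it.

F wins at £5,390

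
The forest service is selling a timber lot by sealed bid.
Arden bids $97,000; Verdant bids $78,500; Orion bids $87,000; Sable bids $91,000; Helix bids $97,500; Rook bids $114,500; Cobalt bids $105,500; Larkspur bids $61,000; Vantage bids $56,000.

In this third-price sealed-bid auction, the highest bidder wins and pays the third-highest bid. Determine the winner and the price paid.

Rook pays $97,500

Sorting bids: 114,500 (Rook) > 105,500 (Cobalt) > 97,500 (Helix) > 97,000 (Arden) > 91,000 (Sable) > 87,000 (Orion) > …
Rook wins; payment is bid #3 in the ranking = $97,500.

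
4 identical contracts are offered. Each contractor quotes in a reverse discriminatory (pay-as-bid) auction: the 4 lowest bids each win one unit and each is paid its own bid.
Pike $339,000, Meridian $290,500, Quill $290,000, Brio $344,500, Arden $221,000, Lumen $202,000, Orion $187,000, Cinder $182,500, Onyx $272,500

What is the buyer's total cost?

Bids ranked low→high: 182,500 (Cinder), 187,000 (Orion), 202,000 (Lumen), 221,000 (Arden), 272,500 (Onyx), 290,000 (Quill), …
Lowest 4: Cinder, Orion, Lumen, Arden.
Total cost = 182,500 + 187,000 + 202,000 + 221,000 = $792,500.

Total cost: $792,500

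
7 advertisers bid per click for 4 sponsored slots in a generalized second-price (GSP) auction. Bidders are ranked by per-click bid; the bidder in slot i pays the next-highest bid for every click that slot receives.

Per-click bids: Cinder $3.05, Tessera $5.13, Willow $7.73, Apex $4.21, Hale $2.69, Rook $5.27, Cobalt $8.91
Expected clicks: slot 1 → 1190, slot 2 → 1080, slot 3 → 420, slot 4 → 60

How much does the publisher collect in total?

Ranked by bid: $8.91 (Cobalt) > $7.73 (Willow) > $5.27 (Rook) > $5.13 (Tessera) > $4.21 (Apex) > …
Slot 1: Cobalt pays $7.73 × 1190 = $9198.70
Slot 2: Willow pays $5.27 × 1080 = $5691.60
Slot 3: Rook pays $5.13 × 420 = $2154.60
Slot 4: Tessera pays $4.21 × 60 = $252.60
Total = $17297.50

Total revenue: $17297.50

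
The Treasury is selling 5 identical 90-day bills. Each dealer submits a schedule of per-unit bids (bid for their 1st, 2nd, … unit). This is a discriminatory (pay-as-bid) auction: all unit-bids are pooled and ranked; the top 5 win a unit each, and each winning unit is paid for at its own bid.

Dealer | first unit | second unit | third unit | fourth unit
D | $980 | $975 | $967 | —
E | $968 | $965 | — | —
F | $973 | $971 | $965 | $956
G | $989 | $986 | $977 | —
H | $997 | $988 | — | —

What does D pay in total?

Pooled unit-bids ranked (top 5): 997 (H-1), 989 (G-1), 988 (H-2), 986 (G-2), 980 (D-1)
Next rejected bid: $977 (not a price — pay-as-bid).
D's winning unit-bids: 980 = $980.

D pays $980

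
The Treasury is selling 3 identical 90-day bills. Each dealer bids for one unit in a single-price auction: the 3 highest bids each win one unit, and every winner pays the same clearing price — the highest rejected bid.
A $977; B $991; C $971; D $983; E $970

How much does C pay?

C pays $0

Bids ranked high→low: 991 (B), 983 (D), 977 (A), 971 (C), 970 (E)
The 3 highest are B, D, A.
Highest unsuccessful bid: $971 → clearing price.
C does not win → pays $0.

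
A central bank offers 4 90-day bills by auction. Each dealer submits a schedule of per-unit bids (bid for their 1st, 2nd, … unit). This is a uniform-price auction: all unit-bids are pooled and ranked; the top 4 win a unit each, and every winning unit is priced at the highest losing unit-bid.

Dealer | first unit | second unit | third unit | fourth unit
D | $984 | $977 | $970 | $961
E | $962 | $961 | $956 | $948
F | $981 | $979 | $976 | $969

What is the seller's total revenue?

Total revenue: $3,904

All unit-bids, highest first — top 4: 984 (D-1), 981 (F-1), 979 (F-2), 977 (D-2)
First bid not allocated: $976.
Allocation: D 2, F 2. Every unit priced at $976.
Revenue = 4 × 976 = $3,904.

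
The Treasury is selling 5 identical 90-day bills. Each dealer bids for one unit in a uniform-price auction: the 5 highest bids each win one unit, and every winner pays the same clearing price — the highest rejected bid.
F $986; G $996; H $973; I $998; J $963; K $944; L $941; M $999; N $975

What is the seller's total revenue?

Bids ranked high→low: 999 (M), 998 (I), 996 (G), 986 (F), 975 (N), 973 (H), 963 (J), …
The 5 highest are M, I, G, F, N.
Clearing price = highest rejected bid = $973.
Total revenue = 5 × $973 = $4,865.

Total revenue: $4,865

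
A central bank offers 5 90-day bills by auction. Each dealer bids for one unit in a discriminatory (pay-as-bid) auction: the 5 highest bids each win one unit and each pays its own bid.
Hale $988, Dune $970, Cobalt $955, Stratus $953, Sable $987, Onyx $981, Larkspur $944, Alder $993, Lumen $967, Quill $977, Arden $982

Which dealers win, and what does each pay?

Bids ranked high→low: 993 (Alder), 988 (Hale), 987 (Sable), 982 (Arden), 981 (Onyx), 977 (Quill), 970 (Dune), …
Winners (5 units): Alder, Hale, Sable, Arden, Onyx.
Each winner pays its own bid: Alder $993, Hale $988, Sable $987, Arden $982, Onyx $981.

Alder $993, Hale $988, Sable $987, Arden $982, Onyx $981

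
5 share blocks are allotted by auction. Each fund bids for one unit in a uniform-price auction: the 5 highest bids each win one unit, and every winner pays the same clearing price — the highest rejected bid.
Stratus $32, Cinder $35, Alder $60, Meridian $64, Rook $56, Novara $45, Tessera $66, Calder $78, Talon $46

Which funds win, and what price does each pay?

Calder, Tessera, Meridian, Alder, Rook; each pays $46

Ordering the bids: 78 (Calder), 66 (Tessera), 64 (Meridian), 60 (Alder), 56 (Rook), 46 (Talon), 45 (Novara), …
The 5 highest are Calder, Tessera, Meridian, Alder, Rook.
Clearing price = highest rejected bid = $46.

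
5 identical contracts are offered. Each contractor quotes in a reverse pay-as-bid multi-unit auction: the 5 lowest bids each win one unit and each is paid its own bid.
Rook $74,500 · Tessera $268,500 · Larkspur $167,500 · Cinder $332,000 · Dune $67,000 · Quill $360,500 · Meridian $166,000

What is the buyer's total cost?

Sorting: 67,000 (Dune), 74,500 (Rook), 166,000 (Meridian), 167,500 (Larkspur), 268,500 (Tessera), 332,000 (Cinder), 360,500 (Quill)
The 5 lowest are Dune, Rook, Meridian, Larkspur, Tessera.
Total cost = 67,000 + 74,500 + 166,000 + 167,500 + 268,500 = $743,500.

Total cost: $743,500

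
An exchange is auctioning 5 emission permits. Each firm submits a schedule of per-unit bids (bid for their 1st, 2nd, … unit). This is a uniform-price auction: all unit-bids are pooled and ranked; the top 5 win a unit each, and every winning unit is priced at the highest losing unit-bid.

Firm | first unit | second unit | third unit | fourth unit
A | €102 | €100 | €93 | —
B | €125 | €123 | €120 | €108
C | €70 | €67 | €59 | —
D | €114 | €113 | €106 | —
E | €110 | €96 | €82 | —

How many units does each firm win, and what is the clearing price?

B 3, D 2; clearing price €110

All unit-bids, highest first — top 5: 125 (B-1), 123 (B-2), 120 (B-3), 114 (D-1), 113 (D-2)
The (k+1)-th unit-bid is €110.
Allocation: B 3, D 2.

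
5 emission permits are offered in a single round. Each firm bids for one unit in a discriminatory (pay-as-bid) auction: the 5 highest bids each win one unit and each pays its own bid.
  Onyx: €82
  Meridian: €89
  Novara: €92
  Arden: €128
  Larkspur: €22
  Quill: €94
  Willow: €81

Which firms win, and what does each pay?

Sorting: 128 (Arden), 94 (Quill), 92 (Novara), 89 (Meridian), 82 (Onyx), 81 (Willow), 22 (Larkspur)
Winners (5 units): Arden, Quill, Novara, Meridian, Onyx.
Each winner pays its own bid: Arden €128, Quill €94, Novara €92, Meridian €89, Onyx €82.

Arden €128, Quill €94, Novara €92, Meridian €89, Onyx €82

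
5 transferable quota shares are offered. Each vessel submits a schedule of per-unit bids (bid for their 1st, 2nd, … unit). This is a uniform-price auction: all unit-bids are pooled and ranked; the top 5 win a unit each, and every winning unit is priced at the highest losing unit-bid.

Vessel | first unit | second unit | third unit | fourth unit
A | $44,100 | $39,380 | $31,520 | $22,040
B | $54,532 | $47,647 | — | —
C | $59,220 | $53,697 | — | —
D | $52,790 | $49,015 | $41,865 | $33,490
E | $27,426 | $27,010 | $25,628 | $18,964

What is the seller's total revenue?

Total revenue: $238,235

Pooled unit-bids ranked (top 5): 59,220 (C-1), 54,532 (B-1), 53,697 (C-2), 52,790 (D-1), 49,015 (D-2)
The (k+1)-th unit-bid is $47,647.
Allocation: B 1, C 2, D 2. Every unit priced at $47,647.
Revenue = 5 × 47,647 = $238,235.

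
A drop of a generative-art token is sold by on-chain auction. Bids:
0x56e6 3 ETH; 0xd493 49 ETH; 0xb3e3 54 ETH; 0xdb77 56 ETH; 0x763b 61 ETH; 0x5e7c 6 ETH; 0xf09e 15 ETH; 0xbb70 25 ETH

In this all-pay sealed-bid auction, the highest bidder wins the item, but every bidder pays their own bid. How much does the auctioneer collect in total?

All-pay sealed-bid auction: the highest bidder wins the item, but every bidder pays their own bid.
Sorting bids: 61 (0x763b) > 56 (0xdb77) > 54 (0xb3e3) > 49 (0xd493) > 25 (0xbb70) > 15 (0xf09e) > …
0x763b wins with the top bid; all bids are sunk regardless.
Every bidder forfeits their bid regardless of winning.
Revenue = 3 + 49 + 54 + 56 + 61 + 6 + 15 + 25 = 269 ETH.

Total revenue: 269 ETH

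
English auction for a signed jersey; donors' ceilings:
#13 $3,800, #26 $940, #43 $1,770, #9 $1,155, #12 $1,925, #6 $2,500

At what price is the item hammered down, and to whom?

#13 wins at $2,500

Limits ranked: 3,800 (#13) > 2,500 (#6) > 1,925 (#12) > 1,770 (#43) > 1,155 (#9) > 940 (#26)
Bidding ends when #6 exits at $2,500; #13 takes it.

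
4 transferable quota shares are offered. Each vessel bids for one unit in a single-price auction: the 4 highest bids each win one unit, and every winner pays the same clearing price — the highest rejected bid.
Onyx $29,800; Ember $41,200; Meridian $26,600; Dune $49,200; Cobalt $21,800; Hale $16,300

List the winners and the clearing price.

Bids ranked high→low: 49,200 (Dune), 41,200 (Ember), 29,800 (Onyx), 26,600 (Meridian), 21,800 (Cobalt), 16,300 (Hale)
The 4 highest are Dune, Ember, Onyx, Meridian.
Highest unsuccessful bid: $21,800 → clearing price.

Dune, Ember, Onyx, Meridian; each pays $21,800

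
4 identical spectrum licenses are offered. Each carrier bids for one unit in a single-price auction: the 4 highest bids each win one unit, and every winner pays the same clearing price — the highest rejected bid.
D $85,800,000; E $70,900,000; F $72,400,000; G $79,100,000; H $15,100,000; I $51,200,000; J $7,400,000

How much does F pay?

Ordering the bids: 85,800,000 (D), 79,100,000 (G), 72,400,000 (F), 70,900,000 (E), 51,200,000 (I), 15,100,000 (H), …
Winners (4 units): D, G, F, E.
Clearing price = highest rejected bid = $51,200,000.
F wins → pays $51,200,000.

F pays $51,200,000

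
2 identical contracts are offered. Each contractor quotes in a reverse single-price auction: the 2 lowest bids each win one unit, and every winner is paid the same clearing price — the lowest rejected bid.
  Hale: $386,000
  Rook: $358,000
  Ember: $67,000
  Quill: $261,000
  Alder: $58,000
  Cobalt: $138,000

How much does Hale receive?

Ordering the bids: 58,000 (Alder), 67,000 (Ember), 138,000 (Cobalt), 261,000 (Quill), …
The 2 lowest are Alder, Ember.
Lowest unsuccessful bid: $138,000 → clearing price.
Hale does not win → is paid $0.

Hale is paid $0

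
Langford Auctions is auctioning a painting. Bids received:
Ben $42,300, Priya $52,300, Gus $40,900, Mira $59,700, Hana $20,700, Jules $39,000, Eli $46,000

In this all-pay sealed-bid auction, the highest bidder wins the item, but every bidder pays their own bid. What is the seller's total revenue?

All-pay sealed-bid auction: the highest bidder wins the item, but every bidder pays their own bid.
Bids ranked: 59,700 (Mira) > 52,300 (Priya) > 46,000 (Eli) > 42,300 (Ben) > 40,900 (Gus) > 39,000 (Jules) > …
Every bidder forfeits their bid regardless of winning.
Revenue = 42,300 + 52,300 + 40,900 + 59,700 + 20,700 + 39,000 + 46,000 = $300,900.

Total revenue: $300,900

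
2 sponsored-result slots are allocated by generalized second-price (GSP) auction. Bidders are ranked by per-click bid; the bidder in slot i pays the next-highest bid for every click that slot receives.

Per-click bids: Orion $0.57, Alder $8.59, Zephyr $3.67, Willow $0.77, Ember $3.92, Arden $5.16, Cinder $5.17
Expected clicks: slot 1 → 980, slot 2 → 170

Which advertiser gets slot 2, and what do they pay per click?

Cinder; $5.16 per click

Ranked by bid: $8.59 (Alder) > $5.17 (Cinder) > $5.16 (Arden) > …
Slot 2 goes to the second-ranked bidder, Cinder, who pays the next bid down: $5.16/click.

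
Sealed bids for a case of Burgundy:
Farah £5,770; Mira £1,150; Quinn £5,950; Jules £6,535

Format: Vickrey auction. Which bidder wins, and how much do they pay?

Bids in order: 6,535 (Jules) > 5,950 (Quinn) > 5,770 (Farah) > 1,150 (Mira)
Second-price: Jules pays Quinn's bid of £5,950.

Jules pays £5,950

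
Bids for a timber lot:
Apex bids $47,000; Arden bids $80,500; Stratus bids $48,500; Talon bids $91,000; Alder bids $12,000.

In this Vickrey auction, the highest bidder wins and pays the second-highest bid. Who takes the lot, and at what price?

Talon pays $80,500

Vickrey auction: the highest bidder wins and pays the second-highest bid.
Bids in order: 91,000 (Talon) > 80,500 (Arden) > 48,500 (Stratus) > 47,000 (Apex) > 12,000 (Alder)
Talon wins with the highest bid; price is set by the runner-up at $80,500.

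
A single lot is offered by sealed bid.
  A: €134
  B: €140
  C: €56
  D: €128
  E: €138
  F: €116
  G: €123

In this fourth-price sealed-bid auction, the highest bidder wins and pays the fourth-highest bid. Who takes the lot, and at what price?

Rule: the highest bidder wins and pays the fourth-highest bid.
Bids ranked: 140 (B) > 138 (E) > 134 (A) > 128 (D) > 123 (G) > 116 (F) > …
B wins; payment is bid #4 in the ranking = €128.

B pays €128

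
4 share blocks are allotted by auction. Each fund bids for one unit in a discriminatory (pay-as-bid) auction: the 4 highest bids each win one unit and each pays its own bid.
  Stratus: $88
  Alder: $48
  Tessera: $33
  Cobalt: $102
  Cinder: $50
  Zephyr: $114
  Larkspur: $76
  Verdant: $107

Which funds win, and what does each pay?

Zephyr $114, Verdant $107, Cobalt $102, Stratus $88

Ordering the bids: 114 (Zephyr), 107 (Verdant), 102 (Cobalt), 88 (Stratus), 76 (Larkspur), 50 (Cinder), …
The 4 highest are Zephyr, Verdant, Cobalt, Stratus.
Each winner pays its own bid: Zephyr $114, Verdant $107, Cobalt $102, Stratus $88.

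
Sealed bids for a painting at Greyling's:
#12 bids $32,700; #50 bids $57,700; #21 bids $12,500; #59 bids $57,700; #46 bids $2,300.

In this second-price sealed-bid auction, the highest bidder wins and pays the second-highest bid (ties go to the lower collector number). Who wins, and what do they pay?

#50 pays $57,700

Second-price sealed-bid auction: the highest bidder wins and pays the second-highest bid.
Bids ranked: 57,700 (#50) > 57,700 (#59) > 32,700 (#12) > 12,500 (#21) > 2,300 (#46)
Tie at $57,700 → #50 wins by tie-break.
Second-price: #50 pays #59's bid of $57,700.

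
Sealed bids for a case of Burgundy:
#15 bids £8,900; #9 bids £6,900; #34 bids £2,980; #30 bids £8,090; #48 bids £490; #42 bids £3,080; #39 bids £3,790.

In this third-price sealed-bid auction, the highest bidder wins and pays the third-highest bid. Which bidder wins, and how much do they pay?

Bids ranked: 8,900 (#15) > 8,090 (#30) > 6,900 (#9) > 3,790 (#39) > 3,080 (#42) > 2,980 (#34) > …
#15 is highest; pays the third-highest bid, £6,900.

#15 pays £6,900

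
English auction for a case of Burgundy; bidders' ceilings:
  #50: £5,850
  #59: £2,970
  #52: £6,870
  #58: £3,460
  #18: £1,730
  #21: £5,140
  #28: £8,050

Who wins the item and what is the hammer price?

#28 wins at £6,870

Rule: the price rises until one bidder remains; the winner pays the price at which the last rival dropped out.
Sorting limits: 8,050 (#28) > 6,870 (#52) > 5,850 (#50) > 5,140 (#21) > 3,460 (#58) > 2,970 (#59) > …
Bidding ends when #52 exits at £6,870; #28 takes it.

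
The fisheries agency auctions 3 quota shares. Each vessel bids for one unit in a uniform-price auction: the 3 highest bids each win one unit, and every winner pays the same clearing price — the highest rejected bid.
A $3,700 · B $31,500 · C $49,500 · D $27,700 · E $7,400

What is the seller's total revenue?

Total revenue: $22,200

Ordering the bids: 49,500 (C), 31,500 (B), 27,700 (D), 7,400 (E), 3,700 (A)
Top 3: C, B, D.
Clearing price = highest rejected bid = $7,400.
Total revenue = 3 × $7,400 = $22,200.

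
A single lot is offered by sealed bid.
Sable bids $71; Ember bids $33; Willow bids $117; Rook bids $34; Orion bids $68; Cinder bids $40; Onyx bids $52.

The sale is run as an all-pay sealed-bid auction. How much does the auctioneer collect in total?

All-pay sealed-bid auction: the highest bidder wins the item, but every bidder pays their own bid.
Bids ranked: 117 (Willow) > 71 (Sable) > 68 (Orion) > 52 (Onyx) > 40 (Cinder) > 34 (Rook) > …
Every bidder forfeits their bid regardless of winning.
Revenue = 71 + 33 + 117 + 34 + 68 + 40 + 52 = $415.

Total revenue: $415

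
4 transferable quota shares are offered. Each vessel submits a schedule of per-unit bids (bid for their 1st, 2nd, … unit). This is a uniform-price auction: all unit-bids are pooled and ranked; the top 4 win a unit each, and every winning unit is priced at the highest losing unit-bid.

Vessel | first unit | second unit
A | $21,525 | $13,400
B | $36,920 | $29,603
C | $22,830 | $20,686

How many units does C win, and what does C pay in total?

Pooled unit-bids ranked (top 4): 36,920 (B-1), 29,603 (B-2), 22,830 (C-1), 21,525 (A-1)
First bid not allocated: $20,686.
C wins 1 unit(s) at $20,686 each.

C: 1 unit, pays $20,686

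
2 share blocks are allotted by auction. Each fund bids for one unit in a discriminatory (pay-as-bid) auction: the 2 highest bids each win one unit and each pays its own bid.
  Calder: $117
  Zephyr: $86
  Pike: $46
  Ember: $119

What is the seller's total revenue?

Bids ranked high→low: 119 (Ember), 117 (Calder), 86 (Zephyr), 46 (Pike)
Top 2: Ember, Calder.
Total revenue = 119 + 117 = $236.

Total revenue: $236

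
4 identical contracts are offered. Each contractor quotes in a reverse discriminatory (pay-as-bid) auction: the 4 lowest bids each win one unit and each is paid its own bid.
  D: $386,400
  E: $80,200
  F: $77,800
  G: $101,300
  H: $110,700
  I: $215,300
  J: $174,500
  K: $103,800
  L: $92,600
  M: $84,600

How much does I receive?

I is paid $0

Sorting: 77,800 (F), 80,200 (E), 84,600 (M), 92,600 (L), 101,300 (G), 103,800 (K), …
Winners (4 units): F, E, M, L.
I does not win → $0.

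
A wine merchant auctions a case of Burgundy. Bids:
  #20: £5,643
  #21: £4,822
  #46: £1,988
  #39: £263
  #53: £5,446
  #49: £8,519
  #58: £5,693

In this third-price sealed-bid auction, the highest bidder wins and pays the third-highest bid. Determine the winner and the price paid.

#49 pays £5,643

Sorting bids: 8,519 (#49) > 5,693 (#58) > 5,643 (#20) > 5,446 (#53) > 4,822 (#21) > 1,988 (#46) > …
#49 is highest; pays the third-highest bid, £5,643.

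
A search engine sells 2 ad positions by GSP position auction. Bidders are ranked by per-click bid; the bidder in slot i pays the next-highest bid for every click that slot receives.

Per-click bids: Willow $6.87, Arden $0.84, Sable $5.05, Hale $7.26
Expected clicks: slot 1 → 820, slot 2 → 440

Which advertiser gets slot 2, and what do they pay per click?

Per-click bids in order: $7.26 (Hale) > $6.87 (Willow) > $5.05 (Sable) > …
Slot 2 goes to the second-ranked bidder, Willow, who pays the next bid down: $5.05/click.

Willow; $5.05 per click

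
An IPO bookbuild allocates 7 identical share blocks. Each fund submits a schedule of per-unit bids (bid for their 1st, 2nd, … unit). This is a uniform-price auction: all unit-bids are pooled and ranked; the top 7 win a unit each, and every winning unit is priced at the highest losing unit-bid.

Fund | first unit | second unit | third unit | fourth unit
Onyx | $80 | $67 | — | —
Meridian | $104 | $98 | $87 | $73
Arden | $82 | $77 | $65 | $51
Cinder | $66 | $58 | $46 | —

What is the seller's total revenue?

Pooled unit-bids ranked (top 7): 104 (Meridian-1), 98 (Meridian-2), 87 (Meridian-3), 82 (Arden-1), 80 (Onyx-1), 77 (Arden-2), 73 (Meridian-4)
The (k+1)-th unit-bid is $67.
Allocation: Arden 2, Meridian 4, Onyx 1. Every unit priced at $67.
Revenue = 7 × 67 = $469.

Total revenue: $469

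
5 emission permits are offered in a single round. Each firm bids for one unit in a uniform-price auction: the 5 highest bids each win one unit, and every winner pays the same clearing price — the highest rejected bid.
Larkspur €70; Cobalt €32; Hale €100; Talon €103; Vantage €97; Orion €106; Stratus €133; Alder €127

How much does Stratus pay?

Sorting: 133 (Stratus), 127 (Alder), 106 (Orion), 103 (Talon), 100 (Hale), 97 (Vantage), 70 (Larkspur), …
Top 5: Stratus, Alder, Orion, Talon, Hale.
Clearing price = highest rejected bid = €97.
Stratus wins → pays €97.

Stratus pays €97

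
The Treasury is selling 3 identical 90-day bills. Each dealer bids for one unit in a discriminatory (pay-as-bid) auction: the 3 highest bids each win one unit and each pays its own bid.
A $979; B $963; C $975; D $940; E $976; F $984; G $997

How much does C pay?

C pays $0

Bids ranked high→low: 997 (G), 984 (F), 979 (A), 976 (E), 975 (C), …
The 3 highest are G, F, A.
C does not win → $0.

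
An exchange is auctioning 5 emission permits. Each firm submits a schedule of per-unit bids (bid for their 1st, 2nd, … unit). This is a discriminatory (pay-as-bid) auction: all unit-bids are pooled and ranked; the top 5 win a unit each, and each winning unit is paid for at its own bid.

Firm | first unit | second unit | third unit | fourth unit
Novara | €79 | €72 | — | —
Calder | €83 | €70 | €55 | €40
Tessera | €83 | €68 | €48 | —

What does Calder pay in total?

Calder pays €153

Pooled unit-bids ranked (top 5): 83 (Calder-1), 83 (Tessera-1), 79 (Novara-1), 72 (Novara-2), 70 (Calder-2)
Next rejected bid: €68 (not a price — pay-as-bid).
Calder's winning unit-bids: 83 + 70 = €153.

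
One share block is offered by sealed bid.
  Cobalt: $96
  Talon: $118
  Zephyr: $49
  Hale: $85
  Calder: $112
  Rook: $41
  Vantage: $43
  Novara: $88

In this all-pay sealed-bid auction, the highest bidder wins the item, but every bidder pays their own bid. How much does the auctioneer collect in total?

Total revenue: $632

Bids in order: 118 (Talon) > 112 (Calder) > 96 (Cobalt) > 88 (Novara) > 85 (Hale) > 49 (Zephyr) > …
Every bidder forfeits their bid regardless of winning.
Revenue = 96 + 118 + 49 + 85 + 112 + 41 + 43 + 88 = $632.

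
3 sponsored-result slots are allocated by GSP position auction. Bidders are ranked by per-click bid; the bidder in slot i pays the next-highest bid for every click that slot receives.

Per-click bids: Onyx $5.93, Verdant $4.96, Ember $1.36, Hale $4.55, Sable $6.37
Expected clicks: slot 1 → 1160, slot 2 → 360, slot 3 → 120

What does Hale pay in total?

Hale pays $0.00

Sorting advertisers: $6.37 (Sable) > $5.93 (Onyx) > $4.96 (Verdant) > $4.55 (Hale) > …
Hale ranks below slot 3 → no slot, pays nothing.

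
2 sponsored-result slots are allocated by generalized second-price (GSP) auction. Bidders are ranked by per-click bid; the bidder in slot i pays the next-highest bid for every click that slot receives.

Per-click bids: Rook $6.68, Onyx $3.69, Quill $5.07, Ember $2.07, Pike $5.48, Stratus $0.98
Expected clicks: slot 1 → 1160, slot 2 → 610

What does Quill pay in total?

Per-click bids in order: $6.68 (Rook) > $5.48 (Pike) > $5.07 (Quill) > …
Quill ranks below slot 2 → no slot, pays nothing.

Quill pays $0.00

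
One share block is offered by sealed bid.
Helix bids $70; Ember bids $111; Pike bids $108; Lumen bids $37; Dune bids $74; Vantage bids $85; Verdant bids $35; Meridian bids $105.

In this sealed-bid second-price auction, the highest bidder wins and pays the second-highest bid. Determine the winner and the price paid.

Rule: the highest bidder wins and pays the second-highest bid.
Sorting bids: 111 (Ember) > 108 (Pike) > 105 (Meridian) > 85 (Vantage) > 74 (Dune) > 70 (Helix) > …
Second-price: Ember pays Pike's bid of $108.

Ember pays $108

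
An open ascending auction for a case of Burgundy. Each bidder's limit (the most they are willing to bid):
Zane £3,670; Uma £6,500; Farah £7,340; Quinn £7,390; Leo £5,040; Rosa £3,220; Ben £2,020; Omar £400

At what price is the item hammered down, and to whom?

Quinn wins at £7,340

Rule: the price rises until one bidder remains; the winner pays the price at which the last rival dropped out.
Limits ranked: 7,390 (Quinn) > 7,340 (Farah) > 6,500 (Uma) > 5,040 (Leo) > 3,670 (Zane) > 3,220 (Rosa) > …
Farah is the last rival to drop out, at £7,340; Quinn remains and wins at that price.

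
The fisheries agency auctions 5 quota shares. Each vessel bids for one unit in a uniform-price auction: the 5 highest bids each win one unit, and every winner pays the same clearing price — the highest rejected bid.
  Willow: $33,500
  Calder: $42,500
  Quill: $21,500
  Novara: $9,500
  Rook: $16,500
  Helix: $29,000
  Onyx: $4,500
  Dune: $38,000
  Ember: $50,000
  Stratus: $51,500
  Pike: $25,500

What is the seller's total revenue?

Bids ranked high→low: 51,500 (Stratus), 50,000 (Ember), 42,500 (Calder), 38,000 (Dune), 33,500 (Willow), 29,000 (Helix), 25,500 (Pike), …
The 5 highest are Stratus, Ember, Calder, Dune, Willow.
Highest unsuccessful bid: $29,000 → clearing price.
Total revenue = 5 × $29,000 = $145,000.

Total revenue: $145,000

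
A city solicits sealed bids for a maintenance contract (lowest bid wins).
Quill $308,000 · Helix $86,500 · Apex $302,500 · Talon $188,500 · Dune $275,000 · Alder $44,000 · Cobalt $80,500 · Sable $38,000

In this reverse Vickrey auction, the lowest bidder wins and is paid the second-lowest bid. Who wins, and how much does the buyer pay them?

Bids in order: 38,000 (Sable) < 44,000 (Alder) < 80,500 (Cobalt) < 86,500 (Helix) < 188,500 (Talon) < 275,000 (Dune) < …
Sable is lowest; is paid the second-lowest bid, $44,000.

Sable is paid $44,000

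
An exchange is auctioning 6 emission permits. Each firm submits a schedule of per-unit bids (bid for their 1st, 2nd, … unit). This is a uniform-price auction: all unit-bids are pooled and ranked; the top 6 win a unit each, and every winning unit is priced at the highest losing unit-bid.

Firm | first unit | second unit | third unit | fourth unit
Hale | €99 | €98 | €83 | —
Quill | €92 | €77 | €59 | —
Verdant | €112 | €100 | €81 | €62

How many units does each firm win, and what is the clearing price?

Pooled unit-bids ranked (top 6): 112 (Verdant-1), 100 (Verdant-2), 99 (Hale-1), 98 (Hale-2), 92 (Quill-1), 83 (Hale-3)
First bid not allocated: €81.
Allocation: Hale 3, Quill 1, Verdant 2.

Hale 3, Quill 1, Verdant 2; clearing price €81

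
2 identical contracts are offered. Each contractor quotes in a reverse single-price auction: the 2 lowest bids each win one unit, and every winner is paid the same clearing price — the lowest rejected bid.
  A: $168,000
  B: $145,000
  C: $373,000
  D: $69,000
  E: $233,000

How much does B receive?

B is paid $168,000

Bids ranked low→high: 69,000 (D), 145,000 (B), 168,000 (A), 233,000 (E), …
The 2 lowest are D, B.
First losing bid is A's $168,000, which sets the uniform price.
B wins → is paid $168,000.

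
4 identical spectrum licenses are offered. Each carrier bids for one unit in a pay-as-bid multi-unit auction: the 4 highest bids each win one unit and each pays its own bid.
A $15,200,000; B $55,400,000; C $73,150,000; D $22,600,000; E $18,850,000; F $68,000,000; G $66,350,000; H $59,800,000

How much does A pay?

A pays $0

Ordering the bids: 73,150,000 (C), 68,000,000 (F), 66,350,000 (G), 59,800,000 (H), 55,400,000 (B), 22,600,000 (D), …
Top 4: C, F, G, H.
A does not win → $0.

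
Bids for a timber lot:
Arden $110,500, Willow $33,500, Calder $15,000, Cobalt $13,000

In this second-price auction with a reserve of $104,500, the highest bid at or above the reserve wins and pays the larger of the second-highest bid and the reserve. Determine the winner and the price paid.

Bids ranked: 110,500 (Arden) > 33,500 (Willow) > 15,000 (Calder) > 13,000 (Cobalt)
Highest eligible bid: Arden at $110,500.
max(second-highest $33,500, reserve $104,500) = $104,500.

Arden pays $104,500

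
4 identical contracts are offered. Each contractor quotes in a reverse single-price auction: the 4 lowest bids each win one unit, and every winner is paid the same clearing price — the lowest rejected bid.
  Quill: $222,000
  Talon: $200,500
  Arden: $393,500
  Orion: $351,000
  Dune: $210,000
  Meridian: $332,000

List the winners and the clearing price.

Talon, Dune, Quill, Meridian; each is paid $351,000

Sorting: 200,500 (Talon), 210,000 (Dune), 222,000 (Quill), 332,000 (Meridian), 351,000 (Orion), 393,500 (Arden)
The 4 lowest are Talon, Dune, Quill, Meridian.
Clearing price = lowest rejected bid = $351,000.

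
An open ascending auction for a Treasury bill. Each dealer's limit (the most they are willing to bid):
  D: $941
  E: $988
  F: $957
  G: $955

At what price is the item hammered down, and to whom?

E wins at $957

Limits in order: 988 (E) > 957 (F) > 955 (G) > 941 (D)
Bidding ends when F exits at $957; E takes it.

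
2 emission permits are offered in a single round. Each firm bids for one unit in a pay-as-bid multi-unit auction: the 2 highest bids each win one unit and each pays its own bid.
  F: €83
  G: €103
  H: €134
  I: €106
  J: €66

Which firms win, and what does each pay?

Sorting: 134 (H), 106 (I), 103 (G), 83 (F), …
Top 2: H, I.
Each winner pays its own bid: H €134, I €106.

H €134, I €106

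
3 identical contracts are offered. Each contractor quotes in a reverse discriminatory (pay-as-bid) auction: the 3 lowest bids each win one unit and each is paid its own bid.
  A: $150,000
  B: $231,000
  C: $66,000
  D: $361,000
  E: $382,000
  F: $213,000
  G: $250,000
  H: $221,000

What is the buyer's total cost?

Ordering the bids: 66,000 (C), 150,000 (A), 213,000 (F), 221,000 (H), 231,000 (B), …
Lowest 3: C, A, F.
Total cost = 66,000 + 150,000 + 213,000 = $429,000.

Total cost: $429,000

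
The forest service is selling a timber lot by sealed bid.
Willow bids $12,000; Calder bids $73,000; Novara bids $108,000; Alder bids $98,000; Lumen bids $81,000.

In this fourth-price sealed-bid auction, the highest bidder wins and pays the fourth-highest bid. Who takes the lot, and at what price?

Novara pays $73,000

Bids ranked: 108,000 (Novara) > 98,000 (Alder) > 81,000 (Lumen) > 73,000 (Calder) > 12,000 (Willow)
Novara is highest; pays the fourth-highest bid, $73,000.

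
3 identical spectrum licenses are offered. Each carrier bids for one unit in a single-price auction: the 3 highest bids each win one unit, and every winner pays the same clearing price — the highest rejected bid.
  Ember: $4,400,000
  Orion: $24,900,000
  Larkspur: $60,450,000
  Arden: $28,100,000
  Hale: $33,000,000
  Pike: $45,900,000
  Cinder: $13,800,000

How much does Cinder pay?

Cinder pays $0

Ordering the bids: 60,450,000 (Larkspur), 45,900,000 (Pike), 33,000,000 (Hale), 28,100,000 (Arden), 24,900,000 (Orion), …
Top 3: Larkspur, Pike, Hale.
First losing bid is Arden's $28,100,000, which sets the uniform price.
Cinder does not win → pays $0.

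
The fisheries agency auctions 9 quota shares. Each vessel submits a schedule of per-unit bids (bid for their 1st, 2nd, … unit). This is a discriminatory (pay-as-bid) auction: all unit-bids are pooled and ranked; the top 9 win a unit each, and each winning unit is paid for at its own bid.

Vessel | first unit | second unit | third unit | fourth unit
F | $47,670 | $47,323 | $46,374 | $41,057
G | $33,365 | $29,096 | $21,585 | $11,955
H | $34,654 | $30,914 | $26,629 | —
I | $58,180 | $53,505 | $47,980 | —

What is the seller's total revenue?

All unit-bids, highest first — top 9: 58,180 (I-1), 53,505 (I-2), 47,980 (I-3), 47,670 (F-1), 47,323 (F-2), 46,374 (F-3), 41,057 (F-4), 34,654 (H-1), 33,365 (G-1)
Next rejected bid: $30,914 (not a price — pay-as-bid).
Each winning unit pays its own bid.
Revenue = 58,180 + 53,505 + 47,980 + 47,670 + 47,323 + 46,374 + 41,057 + 34,654 + 33,365 = $410,108.

Total revenue: $410,108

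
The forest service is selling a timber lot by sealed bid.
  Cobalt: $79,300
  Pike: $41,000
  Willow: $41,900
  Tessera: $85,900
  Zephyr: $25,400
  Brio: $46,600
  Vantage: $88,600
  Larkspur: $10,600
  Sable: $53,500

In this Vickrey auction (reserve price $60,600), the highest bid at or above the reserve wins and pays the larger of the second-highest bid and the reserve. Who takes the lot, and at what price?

Bids ranked: 88,600 (Vantage) > 85,900 (Tessera) > 79,300 (Cobalt) > 53,500 (Sable) > 46,600 (Brio) > 41,900 (Willow) > …
Highest eligible bid: Vantage at $88,600.
Second-highest bid $85,900 exceeds the reserve $60,600 → payment $85,900.

Vantage pays $85,900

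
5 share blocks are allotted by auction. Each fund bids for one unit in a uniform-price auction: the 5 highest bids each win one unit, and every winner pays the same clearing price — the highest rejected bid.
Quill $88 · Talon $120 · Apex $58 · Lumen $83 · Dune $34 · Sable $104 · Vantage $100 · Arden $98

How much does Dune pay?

Dune pays $0

Ordering the bids: 120 (Talon), 104 (Sable), 100 (Vantage), 98 (Arden), 88 (Quill), 83 (Lumen), 58 (Apex), …
Top 5: Talon, Sable, Vantage, Arden, Quill.
Highest unsuccessful bid: $83 → clearing price.
Dune does not win → pays $0.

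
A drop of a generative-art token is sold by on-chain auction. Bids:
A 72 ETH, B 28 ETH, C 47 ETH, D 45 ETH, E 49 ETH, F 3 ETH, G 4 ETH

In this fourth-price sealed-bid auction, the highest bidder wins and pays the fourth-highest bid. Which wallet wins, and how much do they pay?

A pays 45 ETH

Sorting bids: 72 (A) > 49 (E) > 47 (C) > 45 (D) > 28 (B) > 4 (G) > …
A is highest; pays the fourth-highest bid, 45 ETH.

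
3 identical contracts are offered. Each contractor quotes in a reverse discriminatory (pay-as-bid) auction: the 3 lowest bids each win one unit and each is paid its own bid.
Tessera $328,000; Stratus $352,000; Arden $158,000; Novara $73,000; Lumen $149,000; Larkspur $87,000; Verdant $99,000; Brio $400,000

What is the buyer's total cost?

Sorting: 73,000 (Novara), 87,000 (Larkspur), 99,000 (Verdant), 149,000 (Lumen), 158,000 (Arden), …
Winners (3 units): Novara, Larkspur, Verdant.
Total cost = 73,000 + 87,000 + 99,000 = $259,000.

Total cost: $259,000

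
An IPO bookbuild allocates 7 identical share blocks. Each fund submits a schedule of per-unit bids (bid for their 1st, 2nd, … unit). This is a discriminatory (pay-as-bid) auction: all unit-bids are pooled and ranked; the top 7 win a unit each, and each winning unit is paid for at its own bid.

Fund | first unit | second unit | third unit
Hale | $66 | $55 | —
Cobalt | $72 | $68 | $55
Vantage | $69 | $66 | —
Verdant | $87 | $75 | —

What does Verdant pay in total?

Verdant pays $162

Merging the schedules and taking the best 7: 87 (Verdant-1), 75 (Verdant-2), 72 (Cobalt-1), 69 (Vantage-1), 68 (Cobalt-2), 66 (Hale-1), 66 (Vantage-2)
Next rejected bid: $55 (not a price — pay-as-bid).
Verdant's winning unit-bids: 87 + 75 = $162.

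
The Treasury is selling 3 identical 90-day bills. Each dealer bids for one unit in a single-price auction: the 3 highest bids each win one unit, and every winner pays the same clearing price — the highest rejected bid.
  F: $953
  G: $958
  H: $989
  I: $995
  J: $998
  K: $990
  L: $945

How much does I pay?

I pays $989

Ordering the bids: 998 (J), 995 (I), 990 (K), 989 (H), 958 (G), …
Top 3: J, I, K.
First losing bid is H's $989, which sets the uniform price.
I wins → pays $989.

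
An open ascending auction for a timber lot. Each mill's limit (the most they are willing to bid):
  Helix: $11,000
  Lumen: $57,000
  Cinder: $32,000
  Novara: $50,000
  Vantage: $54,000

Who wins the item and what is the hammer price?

Rule: the price rises until one bidder remains; the winner pays the price at which the last rival dropped out.
Limits in order: 57,000 (Lumen) > 54,000 (Vantage) > 50,000 (Novara) > 32,000 (Cinder) > 11,000 (Helix)
Bidding ends when Vantage exits at $54,000; Lumen takes it.

Lumen wins at $54,000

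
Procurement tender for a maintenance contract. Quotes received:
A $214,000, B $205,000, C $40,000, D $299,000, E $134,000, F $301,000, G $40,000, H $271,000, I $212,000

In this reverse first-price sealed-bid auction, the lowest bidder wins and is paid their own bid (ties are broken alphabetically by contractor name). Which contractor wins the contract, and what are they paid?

Rule: the lowest bidder wins and is paid their own bid.
Bids in order: 40,000 (C) < 40,000 (G) < 134,000 (E) < 205,000 (B) < 212,000 (I) < 214,000 (A) < …
C and G tie at $40,000; tie-break gives it to C.
C is lowest → is paid own bid, $40,000.

C is paid $40,000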